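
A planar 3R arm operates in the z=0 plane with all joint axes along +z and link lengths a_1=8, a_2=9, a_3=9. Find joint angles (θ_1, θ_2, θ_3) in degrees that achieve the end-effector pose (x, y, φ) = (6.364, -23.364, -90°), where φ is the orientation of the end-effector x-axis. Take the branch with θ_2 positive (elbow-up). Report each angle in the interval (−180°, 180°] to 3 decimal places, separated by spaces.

wrist centre = target − a_3·(cos φ, sin φ) = (6.3640, -14.3640)
cos θ_2 = (246.8250−8²−9²)/(2·8·9) = 0.7071; θ_2 = 44.9991° (elbow-up)
β = atan2(-14.3640,6.3640) = -66.1042°; ψ = atan2(6.3639,14.3641) = 23.8953°
θ_1 = β − ψ = -89.9994°
θ_3 = φ − θ_1 − θ_2 = -44.9996° (wrapped to (-180°,180°])

-89.999 44.999 -45.000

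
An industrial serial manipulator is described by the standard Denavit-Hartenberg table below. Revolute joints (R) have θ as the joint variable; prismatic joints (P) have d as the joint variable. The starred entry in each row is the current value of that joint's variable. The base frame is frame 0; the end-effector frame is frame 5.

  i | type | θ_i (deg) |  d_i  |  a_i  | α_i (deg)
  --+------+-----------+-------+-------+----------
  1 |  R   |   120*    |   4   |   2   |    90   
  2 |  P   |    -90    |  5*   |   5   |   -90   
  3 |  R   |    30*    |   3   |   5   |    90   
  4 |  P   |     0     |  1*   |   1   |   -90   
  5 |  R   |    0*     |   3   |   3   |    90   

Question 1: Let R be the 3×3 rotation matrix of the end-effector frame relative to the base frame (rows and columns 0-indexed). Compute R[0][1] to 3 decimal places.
End-effector y-axis (col 1 of R) = (-0.5000,0.8660,0.0000)
R[0][1] = -0.5000

-0.500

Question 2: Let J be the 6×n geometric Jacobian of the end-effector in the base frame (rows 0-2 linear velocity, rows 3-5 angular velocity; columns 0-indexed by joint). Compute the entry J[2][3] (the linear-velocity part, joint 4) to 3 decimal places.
prismatic axis z_3 = (0.7500,0.4330,-0.5000)
J_v[:, 3] = z_3; J_ω[:, 3] = (0,0,0)
entry J[2][3] = -0.5000

-0.500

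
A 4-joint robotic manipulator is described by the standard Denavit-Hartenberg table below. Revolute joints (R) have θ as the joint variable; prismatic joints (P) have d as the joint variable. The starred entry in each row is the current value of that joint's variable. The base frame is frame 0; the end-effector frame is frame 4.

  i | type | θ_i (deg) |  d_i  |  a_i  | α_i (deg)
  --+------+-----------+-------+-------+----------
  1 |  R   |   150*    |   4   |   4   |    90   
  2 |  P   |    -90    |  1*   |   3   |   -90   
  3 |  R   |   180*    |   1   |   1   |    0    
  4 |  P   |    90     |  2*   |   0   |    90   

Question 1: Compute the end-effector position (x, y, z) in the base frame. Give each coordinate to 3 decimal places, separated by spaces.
-5.562 4.366 2.000

after link 1: o_1 = (-3.4641, 2.0000, 4.0000)
after link 2: o_2 = (-2.9641, 2.8660, 1.0000)
after link 3: o_3 = (-3.8301, 3.3660, 2.0000)
after link 4: o_4 = (-5.5622, 4.3660, 2.0000)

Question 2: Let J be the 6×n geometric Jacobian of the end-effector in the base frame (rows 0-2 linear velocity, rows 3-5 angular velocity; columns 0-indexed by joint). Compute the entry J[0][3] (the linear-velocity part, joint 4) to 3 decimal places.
-0.866

prismatic axis z_3 = (-0.8660,0.5000,0.0000)
J_v[:, 3] = z_3; J_ω[:, 3] = (0,0,0)
entry J[0][3] = -0.8660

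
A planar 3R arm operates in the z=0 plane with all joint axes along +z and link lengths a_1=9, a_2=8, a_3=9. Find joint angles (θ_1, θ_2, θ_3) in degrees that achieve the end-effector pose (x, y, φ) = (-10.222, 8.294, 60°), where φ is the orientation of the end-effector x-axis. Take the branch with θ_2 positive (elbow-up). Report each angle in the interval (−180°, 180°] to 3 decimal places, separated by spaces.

wrist centre = target − a_3·(cos φ, sin φ) = (-14.7220, 0.4998)
cos θ_2 = (216.9871−9²−8²)/(2·9·8) = 0.4999; θ_2 = 60.0059° (elbow-up)
β = atan2(0.4998,-14.7220) = 178.0557°; ψ = atan2(6.9286,12.9993) = 28.0576°
θ_1 = β − ψ = 149.9981°
θ_3 = φ − θ_1 − θ_2 = -150.0040° (wrapped to (-180°,180°])

149.998 60.006 -150.004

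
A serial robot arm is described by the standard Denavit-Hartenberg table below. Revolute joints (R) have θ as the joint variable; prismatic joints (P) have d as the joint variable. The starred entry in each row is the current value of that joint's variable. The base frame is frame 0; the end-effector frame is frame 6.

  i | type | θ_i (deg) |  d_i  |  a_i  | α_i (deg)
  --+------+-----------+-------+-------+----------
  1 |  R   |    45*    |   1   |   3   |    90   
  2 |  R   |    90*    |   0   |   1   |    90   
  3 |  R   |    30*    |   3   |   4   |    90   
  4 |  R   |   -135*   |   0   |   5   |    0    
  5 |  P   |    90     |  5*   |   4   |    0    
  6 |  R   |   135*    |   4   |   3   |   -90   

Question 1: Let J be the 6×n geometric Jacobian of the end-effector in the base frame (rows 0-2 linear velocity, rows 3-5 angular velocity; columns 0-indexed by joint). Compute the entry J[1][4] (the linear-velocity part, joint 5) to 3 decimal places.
prismatic axis z_4 = (-0.6124,0.6124,0.5000)
J_v[:, 4] = z_4; J_ω[:, 4] = (0,0,0)
entry J[1][4] = 0.6124

0.612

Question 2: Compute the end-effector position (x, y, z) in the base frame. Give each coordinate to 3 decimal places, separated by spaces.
after link 1: o_1 = (2.1213, 2.1213, 1.0000)
after link 2: o_2 = (2.1213, 2.1213, 2.0000)
after link 3: o_3 = (5.6569, 2.8284, 5.4641)
after link 4: o_4 = (1.9069, 1.5784, 2.4022)
after link 5: o_5 = (-2.1550, 1.6403, 7.3517)
after link 6: o_6 = (-2.4832, 6.2111, 9.3517)

-2.483 6.211 9.352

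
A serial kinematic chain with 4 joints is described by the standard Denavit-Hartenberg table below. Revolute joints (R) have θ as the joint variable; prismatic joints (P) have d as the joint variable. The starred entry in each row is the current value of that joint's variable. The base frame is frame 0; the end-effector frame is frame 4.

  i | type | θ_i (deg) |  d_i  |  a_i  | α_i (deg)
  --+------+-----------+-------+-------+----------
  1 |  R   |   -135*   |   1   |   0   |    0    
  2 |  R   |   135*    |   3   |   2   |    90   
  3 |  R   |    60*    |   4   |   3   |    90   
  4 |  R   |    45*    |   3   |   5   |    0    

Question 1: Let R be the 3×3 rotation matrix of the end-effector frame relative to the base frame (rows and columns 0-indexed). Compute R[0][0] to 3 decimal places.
End-effector x-axis (col 0 of R) = (0.3536,-0.7071,0.6124)
R[0][0] = 0.3536

0.354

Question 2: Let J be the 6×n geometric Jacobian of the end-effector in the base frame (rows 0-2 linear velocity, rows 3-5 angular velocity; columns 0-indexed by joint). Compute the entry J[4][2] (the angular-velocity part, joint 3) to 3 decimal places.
axis z_2 = (0.0000,-1.0000,0.0000); lever o_n−o_2 = (5.8658,-7.5355,4.1599)
cross product → J_v[:, 2] = (-4.1599,0.0000,5.8658)
J_ω[:, 2] = z_2
entry J[4][2] = -1.0000

-1.000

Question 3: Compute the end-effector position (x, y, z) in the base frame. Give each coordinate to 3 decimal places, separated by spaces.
7.866 -7.536 8.160

after link 1: o_1 = (0.0000, 0.0000, 1.0000)
after link 2: o_2 = (2.0000, 0.0000, 4.0000)
after link 3: o_3 = (3.5000, -4.0000, 6.5981)
after link 4: o_4 = (7.8658, -7.5355, 8.1599)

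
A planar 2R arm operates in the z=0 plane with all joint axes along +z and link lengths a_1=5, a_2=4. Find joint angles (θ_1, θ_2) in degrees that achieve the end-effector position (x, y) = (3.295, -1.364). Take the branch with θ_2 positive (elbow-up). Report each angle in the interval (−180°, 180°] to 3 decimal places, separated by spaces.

cos θ_2 = (12.7175−5²−4²)/(2·5·4) = -0.7071; θ_2 = 134.9964° (elbow-up)
β = atan2(-1.3640,3.2950) = -22.4876°; ψ = atan2(2.8286,2.1718) = 52.4836°
θ_1 = β − ψ = -74.9712°

-74.971 134.996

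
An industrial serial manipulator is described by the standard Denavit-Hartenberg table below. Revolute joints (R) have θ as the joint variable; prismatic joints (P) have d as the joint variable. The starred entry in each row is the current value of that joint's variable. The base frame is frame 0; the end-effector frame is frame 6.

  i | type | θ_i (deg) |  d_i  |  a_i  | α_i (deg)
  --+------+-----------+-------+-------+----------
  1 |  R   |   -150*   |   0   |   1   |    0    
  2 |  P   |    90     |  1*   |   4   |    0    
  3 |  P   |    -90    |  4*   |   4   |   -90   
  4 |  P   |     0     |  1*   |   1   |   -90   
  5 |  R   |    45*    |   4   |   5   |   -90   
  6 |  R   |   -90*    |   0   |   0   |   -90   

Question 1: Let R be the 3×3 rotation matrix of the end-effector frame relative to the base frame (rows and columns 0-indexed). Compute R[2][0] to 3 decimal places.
End-effector x-axis (col 0 of R) = (-0.0000,-0.0000,-1.0000)
R[2][0] = -1.0000

-1.000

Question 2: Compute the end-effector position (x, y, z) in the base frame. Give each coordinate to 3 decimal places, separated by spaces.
-7.526 -6.036 1.000

after link 1: o_1 = (-0.8660, -0.5000, 0.0000)
after link 2: o_2 = (1.1340, -3.9641, 1.0000)
after link 3: o_3 = (-2.3301, -5.9641, 5.0000)
after link 4: o_4 = (-2.6962, -7.3301, 5.0000)
after link 5: o_5 = (-7.5258, -6.0360, 1.0000)
after link 6: o_6 = (-7.5258, -6.0360, 1.0000)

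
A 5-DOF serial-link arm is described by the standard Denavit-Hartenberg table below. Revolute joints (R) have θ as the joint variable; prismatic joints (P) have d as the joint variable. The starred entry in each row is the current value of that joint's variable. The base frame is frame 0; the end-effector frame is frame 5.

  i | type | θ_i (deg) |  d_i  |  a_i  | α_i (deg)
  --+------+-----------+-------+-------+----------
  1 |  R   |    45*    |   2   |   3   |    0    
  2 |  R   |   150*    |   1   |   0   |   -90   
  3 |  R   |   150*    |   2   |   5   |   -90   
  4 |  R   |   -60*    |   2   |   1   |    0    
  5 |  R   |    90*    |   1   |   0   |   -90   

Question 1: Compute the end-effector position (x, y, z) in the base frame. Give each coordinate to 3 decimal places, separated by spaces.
8.913 0.974 2.848

after link 1: o_1 = (2.1213, 2.1213, 2.0000)
after link 2: o_2 = (2.1213, 2.1213, 3.0000)
after link 3: o_3 = (6.8215, 1.3102, 0.5000)
after link 4: o_4 = (8.4299, 0.8446, 1.9821)
after link 5: o_5 = (8.9128, 0.9740, 2.8481)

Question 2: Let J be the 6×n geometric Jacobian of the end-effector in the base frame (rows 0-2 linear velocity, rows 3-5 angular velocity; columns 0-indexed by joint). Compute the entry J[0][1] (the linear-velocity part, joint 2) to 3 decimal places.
1.147

axis z_1 = (0.0000,0.0000,1.0000); lever o_n−o_1 = (6.7915,-1.1473,0.8481)
cross product → J_v[:, 1] = (1.1473,6.7915,-0.0000)
J_ω[:, 1] = z_1
entry J[0][1] = 1.1473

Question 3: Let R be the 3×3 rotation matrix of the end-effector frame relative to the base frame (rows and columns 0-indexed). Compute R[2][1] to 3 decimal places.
-0.866

End-effector y-axis (col 1 of R) = (-0.4830,-0.1294,-0.8660)
R[2][1] = -0.8660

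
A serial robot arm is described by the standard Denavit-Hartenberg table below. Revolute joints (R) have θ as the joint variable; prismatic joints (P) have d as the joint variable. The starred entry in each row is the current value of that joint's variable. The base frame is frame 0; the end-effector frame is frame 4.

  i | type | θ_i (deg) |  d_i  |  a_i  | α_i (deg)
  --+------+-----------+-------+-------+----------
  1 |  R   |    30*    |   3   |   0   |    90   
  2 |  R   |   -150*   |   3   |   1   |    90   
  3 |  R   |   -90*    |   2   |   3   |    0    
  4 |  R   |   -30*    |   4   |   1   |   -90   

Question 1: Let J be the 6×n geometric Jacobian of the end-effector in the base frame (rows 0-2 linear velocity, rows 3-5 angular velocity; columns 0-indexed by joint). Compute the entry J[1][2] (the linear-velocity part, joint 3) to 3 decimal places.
-1.241

axis z_2 = (-0.4330,-0.2500,0.8660); lever o_n−o_2 = (-4.1561,2.0646,5.4462)
cross product → J_v[:, 2] = (-3.1495,-1.2410,-1.9330)
J_ω[:, 2] = z_2
entry J[1][2] = -1.2410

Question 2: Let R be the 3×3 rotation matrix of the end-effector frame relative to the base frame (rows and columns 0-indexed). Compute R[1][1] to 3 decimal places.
0.250

End-effector y-axis (col 1 of R) = (0.4330,0.2500,-0.8660)
R[1][1] = 0.2500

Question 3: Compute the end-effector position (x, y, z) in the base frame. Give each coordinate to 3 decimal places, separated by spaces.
after link 1: o_1 = (0.0000, 0.0000, 3.0000)
after link 2: o_2 = (0.7500, -3.0311, 2.5000)
after link 3: o_3 = (-1.6160, -0.9330, 4.2321)
after link 4: o_4 = (-3.4061, -0.9665, 7.9462)

-3.406 -0.967 7.946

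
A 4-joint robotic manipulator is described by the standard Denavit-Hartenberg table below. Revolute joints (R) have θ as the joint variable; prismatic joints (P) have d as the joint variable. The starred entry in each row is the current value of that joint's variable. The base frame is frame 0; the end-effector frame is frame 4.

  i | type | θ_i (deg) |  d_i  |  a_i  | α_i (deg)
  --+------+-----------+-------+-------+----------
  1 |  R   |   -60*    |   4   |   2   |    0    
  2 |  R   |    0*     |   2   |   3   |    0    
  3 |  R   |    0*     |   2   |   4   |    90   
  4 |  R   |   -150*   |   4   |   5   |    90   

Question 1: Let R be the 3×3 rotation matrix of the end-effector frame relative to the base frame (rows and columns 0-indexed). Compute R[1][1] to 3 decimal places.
End-effector y-axis (col 1 of R) = (-0.8660,-0.5000,0.0000)
R[1][1] = -0.5000

-0.500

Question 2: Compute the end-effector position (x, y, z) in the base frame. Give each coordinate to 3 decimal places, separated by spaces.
-1.129 -6.044 5.500

after link 1: o_1 = (1.0000, -1.7321, 4.0000)
after link 2: o_2 = (2.5000, -4.3301, 6.0000)
after link 3: o_3 = (4.5000, -7.7942, 8.0000)
after link 4: o_4 = (-1.1292, -6.0442, 5.5000)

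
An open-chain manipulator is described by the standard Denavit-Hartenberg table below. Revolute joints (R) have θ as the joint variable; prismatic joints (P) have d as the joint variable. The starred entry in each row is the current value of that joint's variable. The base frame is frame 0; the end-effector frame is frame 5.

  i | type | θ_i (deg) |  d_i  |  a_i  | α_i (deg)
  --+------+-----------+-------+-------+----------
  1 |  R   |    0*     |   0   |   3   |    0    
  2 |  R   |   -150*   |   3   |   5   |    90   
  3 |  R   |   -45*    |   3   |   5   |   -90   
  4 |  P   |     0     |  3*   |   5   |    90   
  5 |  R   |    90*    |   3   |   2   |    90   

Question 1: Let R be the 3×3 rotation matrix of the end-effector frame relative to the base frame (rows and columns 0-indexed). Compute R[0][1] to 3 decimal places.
End-effector y-axis (col 1 of R) = (-0.5000,0.8660,0.0000)
R[0][1] = -0.5000

-0.500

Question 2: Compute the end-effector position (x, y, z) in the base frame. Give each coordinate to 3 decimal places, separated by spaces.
after link 1: o_1 = (3.0000, 0.0000, 0.0000)
after link 2: o_2 = (-1.3301, -2.5000, 3.0000)
after link 3: o_3 = (-5.8920, -1.6697, -0.5355)
after link 4: o_4 = (-10.7910, -4.4981, -1.9497)
after link 5: o_5 = (-13.5157, -2.6071, -0.5355)

-13.516 -2.607 -0.536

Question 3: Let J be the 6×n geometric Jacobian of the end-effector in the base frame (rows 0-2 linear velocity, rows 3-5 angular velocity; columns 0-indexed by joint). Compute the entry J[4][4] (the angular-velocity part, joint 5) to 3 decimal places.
axis z_4 = (-0.5000,0.8660,0.0000); lever o_n−o_4 = (-2.7247,1.8910,1.4142)
cross product → J_v[:, 4] = (1.2247,0.7071,1.4142)
J_ω[:, 4] = z_4
entry J[4][4] = 0.8660

0.866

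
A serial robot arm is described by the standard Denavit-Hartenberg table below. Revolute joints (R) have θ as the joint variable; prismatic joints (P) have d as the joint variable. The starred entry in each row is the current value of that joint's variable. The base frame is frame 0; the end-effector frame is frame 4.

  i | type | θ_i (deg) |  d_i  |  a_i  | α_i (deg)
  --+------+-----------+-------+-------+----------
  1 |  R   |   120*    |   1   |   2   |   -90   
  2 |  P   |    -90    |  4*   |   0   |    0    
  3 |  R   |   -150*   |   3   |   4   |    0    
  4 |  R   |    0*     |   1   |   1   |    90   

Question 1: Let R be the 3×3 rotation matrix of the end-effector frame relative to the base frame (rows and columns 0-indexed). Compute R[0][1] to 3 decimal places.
End-effector y-axis (col 1 of R) = (-0.8660,-0.5000,0.0000)
R[0][1] = -0.8660

-0.866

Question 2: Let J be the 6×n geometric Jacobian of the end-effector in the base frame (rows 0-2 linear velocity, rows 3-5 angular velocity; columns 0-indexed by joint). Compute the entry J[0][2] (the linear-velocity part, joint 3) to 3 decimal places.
2.165

axis z_2 = (-0.8660,-0.5000,0.0000); lever o_n−o_2 = (-2.2141,-4.1651,-4.3301)
cross product → J_v[:, 2] = (2.1651,-3.7500,2.5000)
J_ω[:, 2] = z_2
entry J[0][2] = 2.1651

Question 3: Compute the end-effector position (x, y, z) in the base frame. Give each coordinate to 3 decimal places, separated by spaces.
after link 1: o_1 = (-1.0000, 1.7321, 1.0000)
after link 2: o_2 = (-4.4641, -0.2679, 1.0000)
after link 3: o_3 = (-6.0622, -3.5000, -2.4641)
after link 4: o_4 = (-6.6782, -4.4330, -3.3301)

-6.678 -4.433 -3.330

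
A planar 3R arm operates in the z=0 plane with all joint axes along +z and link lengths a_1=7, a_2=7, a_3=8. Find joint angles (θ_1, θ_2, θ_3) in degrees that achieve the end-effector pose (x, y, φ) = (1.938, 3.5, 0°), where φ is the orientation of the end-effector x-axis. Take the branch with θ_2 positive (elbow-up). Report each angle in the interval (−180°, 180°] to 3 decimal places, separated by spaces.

89.999 120.001 150.000

wrist centre = target − a_3·(cos φ, sin φ) = (-6.0620, 3.5000)
cos θ_2 = (48.9978−7²−7²)/(2·7·7) = -0.5000; θ_2 = 120.0015° (elbow-up)
β = atan2(3.5000,-6.0620) = 149.9993°; ψ = atan2(6.0621,3.4998) = 60.0007°
θ_1 = β − ψ = 89.9985°
θ_3 = φ − θ_1 − θ_2 = 150.0000° (wrapped to (-180°,180°])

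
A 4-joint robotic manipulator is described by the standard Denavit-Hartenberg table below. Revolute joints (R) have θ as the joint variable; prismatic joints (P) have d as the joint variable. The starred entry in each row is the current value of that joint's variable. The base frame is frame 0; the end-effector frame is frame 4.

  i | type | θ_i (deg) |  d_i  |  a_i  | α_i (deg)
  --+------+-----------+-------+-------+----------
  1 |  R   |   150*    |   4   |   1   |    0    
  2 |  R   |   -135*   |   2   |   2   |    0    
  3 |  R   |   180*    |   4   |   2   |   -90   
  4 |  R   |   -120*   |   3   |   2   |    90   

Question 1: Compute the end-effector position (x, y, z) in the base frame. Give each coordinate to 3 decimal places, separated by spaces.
0.876 -2.139 11.732

after link 1: o_1 = (-0.8660, 0.5000, 4.0000)
after link 2: o_2 = (1.0658, 1.0176, 6.0000)
after link 3: o_3 = (-0.8660, 0.5000, 10.0000)
after link 4: o_4 = (0.8764, -2.1390, 11.7321)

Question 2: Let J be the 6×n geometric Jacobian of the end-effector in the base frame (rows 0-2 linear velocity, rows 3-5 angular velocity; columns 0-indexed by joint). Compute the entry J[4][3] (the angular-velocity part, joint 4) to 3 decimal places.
-0.966

axis z_3 = (0.2588,-0.9659,0.0000); lever o_n−o_3 = (1.7424,-2.6390,1.7321)
cross product → J_v[:, 3] = (-1.6730,-0.4483,1.0000)
J_ω[:, 3] = z_3
entry J[4][3] = -0.9659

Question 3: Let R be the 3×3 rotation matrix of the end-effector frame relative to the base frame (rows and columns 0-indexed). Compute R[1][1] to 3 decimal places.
-0.966

End-effector y-axis (col 1 of R) = (0.2588,-0.9659,0.0000)
R[1][1] = -0.9659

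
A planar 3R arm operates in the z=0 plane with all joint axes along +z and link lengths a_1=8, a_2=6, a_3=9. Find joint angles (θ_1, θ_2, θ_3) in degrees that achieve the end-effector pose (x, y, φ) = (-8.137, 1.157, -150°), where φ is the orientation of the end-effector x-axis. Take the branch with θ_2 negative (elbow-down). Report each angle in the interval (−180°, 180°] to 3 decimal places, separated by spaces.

wrist centre = target − a_3·(cos φ, sin φ) = (-0.3428, 5.6570)
cos θ_2 = (32.1191−8²−6²)/(2·8·6) = -0.7071; θ_2 = -134.9988° (elbow-down)
β = atan2(5.6570,-0.3428) = 93.4675°; ψ = atan2(-4.2427,3.7574) = -48.4712°
θ_1 = β − ψ = 141.9387°
θ_3 = φ − θ_1 − θ_2 = -156.9399° (wrapped to (-180°,180°])

141.939 -134.999 -156.940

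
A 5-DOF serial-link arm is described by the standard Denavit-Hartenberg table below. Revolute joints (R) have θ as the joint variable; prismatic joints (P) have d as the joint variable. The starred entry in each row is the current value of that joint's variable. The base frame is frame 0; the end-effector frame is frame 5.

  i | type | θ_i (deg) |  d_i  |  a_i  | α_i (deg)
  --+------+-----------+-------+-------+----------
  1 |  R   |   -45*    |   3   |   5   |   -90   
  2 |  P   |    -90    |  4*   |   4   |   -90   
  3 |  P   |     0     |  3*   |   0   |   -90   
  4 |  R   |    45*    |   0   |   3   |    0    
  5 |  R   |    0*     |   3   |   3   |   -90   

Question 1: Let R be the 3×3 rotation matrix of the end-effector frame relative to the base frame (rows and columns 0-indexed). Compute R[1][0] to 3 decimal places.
End-effector x-axis (col 0 of R) = (-0.5000,0.5000,0.7071)
R[1][0] = 0.5000

0.500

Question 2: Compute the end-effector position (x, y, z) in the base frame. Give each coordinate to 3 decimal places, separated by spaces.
after link 1: o_1 = (3.5355, -3.5355, 3.0000)
after link 2: o_2 = (6.3640, -0.7071, 7.0000)
after link 3: o_3 = (8.4853, -2.8284, 7.0000)
after link 4: o_4 = (6.9853, -1.3284, 9.1213)
after link 5: o_5 = (3.3640, -1.9497, 11.2426)

3.364 -1.950 11.243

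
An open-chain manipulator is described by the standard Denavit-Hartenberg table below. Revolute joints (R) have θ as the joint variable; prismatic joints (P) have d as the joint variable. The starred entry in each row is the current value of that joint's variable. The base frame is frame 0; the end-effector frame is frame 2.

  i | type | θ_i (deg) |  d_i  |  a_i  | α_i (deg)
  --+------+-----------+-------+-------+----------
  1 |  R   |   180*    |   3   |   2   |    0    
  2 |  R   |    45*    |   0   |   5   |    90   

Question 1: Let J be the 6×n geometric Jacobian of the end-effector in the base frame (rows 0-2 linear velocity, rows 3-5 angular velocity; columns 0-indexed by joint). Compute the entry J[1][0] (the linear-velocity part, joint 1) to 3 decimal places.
axis z_0 = ẑ; lever o_n−o_0 = (-5.5355,-3.5355,3.0000)
cross product → J_v[:, 0] = (3.5355,-5.5355,0.0000)
J_ω[:, 0] = z_0
entry J[1][0] = -5.5355

-5.536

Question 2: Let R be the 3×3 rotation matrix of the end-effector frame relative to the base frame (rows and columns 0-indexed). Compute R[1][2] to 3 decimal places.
End-effector z-axis (col 2 of R) = (-0.7071,0.7071,0.0000)
R[1][2] = 0.7071

0.707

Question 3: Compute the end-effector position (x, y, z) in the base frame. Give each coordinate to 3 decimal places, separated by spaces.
-5.536 -3.536 3.000

after link 1: o_1 = (-2.0000, 0.0000, 3.0000)
after link 2: o_2 = (-5.5355, -3.5355, 3.0000)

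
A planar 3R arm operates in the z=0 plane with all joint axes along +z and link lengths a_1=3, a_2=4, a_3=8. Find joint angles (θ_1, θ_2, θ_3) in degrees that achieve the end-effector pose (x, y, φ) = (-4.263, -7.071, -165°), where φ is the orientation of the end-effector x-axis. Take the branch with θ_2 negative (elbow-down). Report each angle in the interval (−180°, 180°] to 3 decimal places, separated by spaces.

-20.581 -59.982 -84.437

wrist centre = target − a_3·(cos φ, sin φ) = (3.4644, -5.0004)
cos θ_2 = (37.0066−3²−4²)/(2·3·4) = 0.5003; θ_2 = -59.9818° (elbow-down)
β = atan2(-5.0004,3.4644) = -55.2850°; ψ = atan2(-3.4635,5.0011) = -34.7042°
θ_1 = β − ψ = -20.5808°
θ_3 = φ − θ_1 − θ_2 = -84.4373° (wrapped to (-180°,180°])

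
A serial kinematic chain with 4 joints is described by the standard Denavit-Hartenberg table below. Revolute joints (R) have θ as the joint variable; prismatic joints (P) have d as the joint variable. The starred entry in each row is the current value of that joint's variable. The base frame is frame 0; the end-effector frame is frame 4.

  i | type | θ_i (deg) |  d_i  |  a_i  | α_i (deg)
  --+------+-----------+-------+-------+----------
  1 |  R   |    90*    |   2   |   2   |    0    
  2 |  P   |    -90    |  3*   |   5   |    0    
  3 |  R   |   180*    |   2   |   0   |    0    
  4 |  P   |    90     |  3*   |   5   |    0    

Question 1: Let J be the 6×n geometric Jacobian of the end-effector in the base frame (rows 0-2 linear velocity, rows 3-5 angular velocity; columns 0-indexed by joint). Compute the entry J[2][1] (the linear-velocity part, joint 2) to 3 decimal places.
prismatic axis z_1 = (0.0000,0.0000,1.0000)
J_v[:, 1] = z_1; J_ω[:, 1] = (0,0,0)
entry J[2][1] = 1.0000

1.000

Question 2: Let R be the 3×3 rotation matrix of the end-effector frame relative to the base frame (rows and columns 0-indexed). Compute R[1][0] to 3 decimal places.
End-effector x-axis (col 0 of R) = (-0.0000,-1.0000,0.0000)
R[1][0] = -1.0000

-1.000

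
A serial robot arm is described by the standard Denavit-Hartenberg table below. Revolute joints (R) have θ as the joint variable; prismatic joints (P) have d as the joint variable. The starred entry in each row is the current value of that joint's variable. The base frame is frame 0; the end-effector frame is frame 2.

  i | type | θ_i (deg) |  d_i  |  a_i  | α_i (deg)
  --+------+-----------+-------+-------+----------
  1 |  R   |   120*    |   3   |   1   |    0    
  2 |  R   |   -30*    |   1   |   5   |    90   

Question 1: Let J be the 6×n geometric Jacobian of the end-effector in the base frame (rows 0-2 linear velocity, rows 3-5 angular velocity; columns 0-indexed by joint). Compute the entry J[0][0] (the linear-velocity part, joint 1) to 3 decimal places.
-5.866

axis z_0 = ẑ; lever o_n−o_0 = (-0.5000,5.8660,4.0000)
cross product → J_v[:, 0] = (-5.8660,-0.5000,0.0000)
J_ω[:, 0] = z_0
entry J[0][0] = -5.8660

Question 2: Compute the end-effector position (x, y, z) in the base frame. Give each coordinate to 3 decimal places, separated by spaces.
after link 1: o_1 = (-0.5000, 0.8660, 3.0000)
after link 2: o_2 = (-0.5000, 5.8660, 4.0000)

-0.500 5.866 4.000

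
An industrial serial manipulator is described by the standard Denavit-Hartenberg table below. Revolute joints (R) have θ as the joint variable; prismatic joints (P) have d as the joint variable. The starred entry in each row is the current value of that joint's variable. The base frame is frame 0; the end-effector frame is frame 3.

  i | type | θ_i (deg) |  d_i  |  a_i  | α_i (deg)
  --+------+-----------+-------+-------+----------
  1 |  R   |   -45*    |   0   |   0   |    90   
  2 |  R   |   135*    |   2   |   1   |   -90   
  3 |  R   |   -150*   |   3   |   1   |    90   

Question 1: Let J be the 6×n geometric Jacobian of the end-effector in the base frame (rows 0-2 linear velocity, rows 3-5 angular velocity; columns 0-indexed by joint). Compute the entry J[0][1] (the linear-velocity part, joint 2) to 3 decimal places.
1.433

axis z_1 = (-0.7071,-0.7071,0.0000); lever o_n−o_1 = (-3.3348,-0.2008,-2.0266)
cross product → J_v[:, 1] = (1.4330,-1.4330,-2.2161)
J_ω[:, 1] = z_1
entry J[0][1] = 1.4330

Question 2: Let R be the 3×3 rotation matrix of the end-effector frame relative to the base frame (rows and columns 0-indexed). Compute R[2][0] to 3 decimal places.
End-effector x-axis (col 0 of R) = (0.0795,-0.7866,-0.6124)
R[2][0] = -0.6124

-0.612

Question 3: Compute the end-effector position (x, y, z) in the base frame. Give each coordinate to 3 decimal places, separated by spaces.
after link 1: o_1 = (0.0000, 0.0000, 0.0000)
after link 2: o_2 = (-1.9142, -0.9142, 0.7071)
after link 3: o_3 = (-3.3348, -0.2008, -2.0266)

-3.335 -0.201 -2.027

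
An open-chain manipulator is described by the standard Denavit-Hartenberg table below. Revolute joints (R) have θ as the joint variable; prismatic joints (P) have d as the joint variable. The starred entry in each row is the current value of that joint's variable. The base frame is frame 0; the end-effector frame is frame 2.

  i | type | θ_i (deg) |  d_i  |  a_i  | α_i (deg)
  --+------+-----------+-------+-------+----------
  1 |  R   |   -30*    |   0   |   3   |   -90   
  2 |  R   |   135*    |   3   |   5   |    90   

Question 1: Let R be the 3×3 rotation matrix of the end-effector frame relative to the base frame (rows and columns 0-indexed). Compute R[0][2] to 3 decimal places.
End-effector z-axis (col 2 of R) = (0.6124,-0.3536,-0.7071)
R[0][2] = 0.6124

0.612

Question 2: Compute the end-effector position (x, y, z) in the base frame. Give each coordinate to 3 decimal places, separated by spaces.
1.036 2.866 -3.536

after link 1: o_1 = (2.5981, -1.5000, 0.0000)
after link 2: o_2 = (1.0362, 2.8658, -3.5355)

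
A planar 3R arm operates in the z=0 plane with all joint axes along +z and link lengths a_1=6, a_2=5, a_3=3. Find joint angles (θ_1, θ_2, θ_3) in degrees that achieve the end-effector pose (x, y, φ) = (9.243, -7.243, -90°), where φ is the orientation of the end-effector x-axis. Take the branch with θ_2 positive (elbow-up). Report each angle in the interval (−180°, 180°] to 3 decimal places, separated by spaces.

wrist centre = target − a_3·(cos φ, sin φ) = (9.2430, -4.2430)
cos θ_2 = (103.4361−6²−5²)/(2·6·5) = 0.7073; θ_2 = 44.9869° (elbow-up)
β = atan2(-4.2430,9.2430) = -24.6575°; ψ = atan2(3.5347,9.5363) = 20.3377°
θ_1 = β − ψ = -44.9951°
θ_3 = φ − θ_1 − θ_2 = -89.9918° (wrapped to (-180°,180°])

-44.995 44.987 -89.992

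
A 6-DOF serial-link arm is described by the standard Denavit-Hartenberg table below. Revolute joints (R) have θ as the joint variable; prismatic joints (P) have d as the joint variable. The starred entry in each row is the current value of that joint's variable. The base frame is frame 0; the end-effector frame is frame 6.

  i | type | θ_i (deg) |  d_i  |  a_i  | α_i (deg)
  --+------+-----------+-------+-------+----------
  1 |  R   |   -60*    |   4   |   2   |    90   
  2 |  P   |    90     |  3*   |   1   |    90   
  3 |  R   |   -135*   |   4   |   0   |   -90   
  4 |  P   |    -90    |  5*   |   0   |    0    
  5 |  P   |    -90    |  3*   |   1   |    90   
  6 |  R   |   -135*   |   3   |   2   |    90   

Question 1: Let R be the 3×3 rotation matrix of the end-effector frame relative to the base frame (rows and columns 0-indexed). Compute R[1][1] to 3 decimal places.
End-effector y-axis (col 1 of R) = (-0.5000,0.8660,0.0000)
R[1][1] = 0.8660

0.866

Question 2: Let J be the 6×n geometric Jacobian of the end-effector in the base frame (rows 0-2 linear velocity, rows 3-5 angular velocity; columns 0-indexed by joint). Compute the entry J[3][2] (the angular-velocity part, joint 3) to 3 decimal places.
axis z_2 = (0.5000,-0.8660,-0.0000); lever o_n−o_2 = (4.7866,1.6088,4.3640)
cross product → J_v[:, 2] = (-3.7793,-2.1820,4.9497)
J_ω[:, 2] = z_2
entry J[3][2] = 0.5000

0.500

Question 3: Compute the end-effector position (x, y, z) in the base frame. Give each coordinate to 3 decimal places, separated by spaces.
after link 1: o_1 = (1.0000, -1.7321, 4.0000)
after link 2: o_2 = (-1.5981, -3.2321, 5.0000)
after link 3: o_3 = (0.4019, -6.6962, 5.0000)
after link 4: o_4 = (3.4638, -4.9284, 8.5355)
after link 5: o_5 = (4.6885, -4.2213, 11.3640)
after link 6: o_6 = (3.1885, -1.6232, 9.3640)

3.189 -1.623 9.364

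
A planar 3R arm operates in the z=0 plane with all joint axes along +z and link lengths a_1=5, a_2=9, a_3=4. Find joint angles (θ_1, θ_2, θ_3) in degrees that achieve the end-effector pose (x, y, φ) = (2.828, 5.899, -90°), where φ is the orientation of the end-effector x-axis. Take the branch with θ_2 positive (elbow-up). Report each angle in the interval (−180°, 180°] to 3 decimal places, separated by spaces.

wrist centre = target − a_3·(cos φ, sin φ) = (2.8280, 9.8990)
cos θ_2 = (105.9878−5²−9²)/(2·5·9) = -0.0001; θ_2 = 90.0078° (elbow-up)
β = atan2(9.8990,2.8280) = 74.0561°; ψ = atan2(9.0000,4.9988) = 60.9513°
θ_1 = β − ψ = 13.1048°
θ_3 = φ − θ_1 − θ_2 = 166.8874° (wrapped to (-180°,180°])

13.105 90.008 166.887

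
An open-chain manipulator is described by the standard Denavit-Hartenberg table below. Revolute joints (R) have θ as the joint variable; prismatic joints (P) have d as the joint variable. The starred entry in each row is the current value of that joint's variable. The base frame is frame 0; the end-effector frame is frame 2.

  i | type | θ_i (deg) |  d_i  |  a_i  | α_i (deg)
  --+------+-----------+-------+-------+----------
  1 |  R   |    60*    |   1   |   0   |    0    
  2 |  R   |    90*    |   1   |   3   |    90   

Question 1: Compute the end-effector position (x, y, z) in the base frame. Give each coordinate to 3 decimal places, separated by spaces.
after link 1: o_1 = (0.0000, 0.0000, 1.0000)
after link 2: o_2 = (-2.5981, 1.5000, 2.0000)

-2.598 1.500 2.000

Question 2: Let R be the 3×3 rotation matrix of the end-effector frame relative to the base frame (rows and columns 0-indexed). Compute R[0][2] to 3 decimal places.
0.500

End-effector z-axis (col 2 of R) = (0.5000,0.8660,0.0000)
R[0][2] = 0.5000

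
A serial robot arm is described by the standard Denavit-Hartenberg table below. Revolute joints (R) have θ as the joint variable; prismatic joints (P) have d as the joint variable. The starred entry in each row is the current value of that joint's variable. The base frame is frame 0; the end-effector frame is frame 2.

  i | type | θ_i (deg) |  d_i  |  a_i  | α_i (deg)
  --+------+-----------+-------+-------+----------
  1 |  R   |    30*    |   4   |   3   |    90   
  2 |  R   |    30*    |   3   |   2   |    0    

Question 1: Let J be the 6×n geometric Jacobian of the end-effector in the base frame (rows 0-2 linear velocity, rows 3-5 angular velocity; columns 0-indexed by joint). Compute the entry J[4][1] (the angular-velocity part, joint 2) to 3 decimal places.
axis z_1 = (0.5000,-0.8660,0.0000); lever o_n−o_1 = (3.0000,-1.7321,1.0000)
cross product → J_v[:, 1] = (-0.8660,-0.5000,1.7321)
J_ω[:, 1] = z_1
entry J[4][1] = -0.8660

-0.866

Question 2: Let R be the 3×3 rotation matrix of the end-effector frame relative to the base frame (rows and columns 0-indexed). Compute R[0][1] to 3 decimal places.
End-effector y-axis (col 1 of R) = (-0.4330,-0.2500,0.8660)
R[0][1] = -0.4330

-0.433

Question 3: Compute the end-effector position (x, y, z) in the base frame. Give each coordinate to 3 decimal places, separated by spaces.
after link 1: o_1 = (2.5981, 1.5000, 4.0000)
after link 2: o_2 = (5.5981, -0.2321, 5.0000)

5.598 -0.232 5.000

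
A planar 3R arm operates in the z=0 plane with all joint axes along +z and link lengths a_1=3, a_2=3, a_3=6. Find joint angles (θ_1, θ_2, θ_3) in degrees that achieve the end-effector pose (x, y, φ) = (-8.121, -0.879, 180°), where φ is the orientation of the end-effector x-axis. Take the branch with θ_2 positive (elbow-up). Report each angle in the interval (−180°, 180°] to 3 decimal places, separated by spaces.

135.009 135.004 -90.012

wrist centre = target − a_3·(cos φ, sin φ) = (-2.1210, -0.8790)
cos θ_2 = (5.2713−3²−3²)/(2·3·3) = -0.7072; θ_2 = 135.0036° (elbow-up)
β = atan2(-0.8790,-2.1210) = -157.4896°; ψ = atan2(2.1212,0.8785) = 67.5018°
θ_1 = β − ψ = -224.9913°
θ_3 = φ − θ_1 − θ_2 = -90.0122° (wrapped to (-180°,180°])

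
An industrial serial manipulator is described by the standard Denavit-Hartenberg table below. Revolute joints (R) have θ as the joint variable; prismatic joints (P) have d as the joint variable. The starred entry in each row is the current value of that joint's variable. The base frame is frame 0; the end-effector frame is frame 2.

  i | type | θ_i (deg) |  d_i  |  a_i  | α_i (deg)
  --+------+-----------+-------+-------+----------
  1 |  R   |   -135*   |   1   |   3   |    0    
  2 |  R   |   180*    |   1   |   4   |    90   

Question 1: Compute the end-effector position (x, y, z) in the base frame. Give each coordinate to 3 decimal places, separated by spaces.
after link 1: o_1 = (-2.1213, -2.1213, 1.0000)
after link 2: o_2 = (0.7071, 0.7071, 2.0000)

0.707 0.707 2.000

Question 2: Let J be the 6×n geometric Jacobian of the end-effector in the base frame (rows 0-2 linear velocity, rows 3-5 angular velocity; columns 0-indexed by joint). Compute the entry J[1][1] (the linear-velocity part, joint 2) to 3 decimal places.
2.828

axis z_1 = (0.0000,0.0000,1.0000); lever o_n−o_1 = (2.8284,2.8284,1.0000)
cross product → J_v[:, 1] = (-2.8284,2.8284,0.0000)
J_ω[:, 1] = z_1
entry J[1][1] = 2.8284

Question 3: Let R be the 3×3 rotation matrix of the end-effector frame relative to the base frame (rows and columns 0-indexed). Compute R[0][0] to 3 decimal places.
End-effector x-axis (col 0 of R) = (0.7071,0.7071,0.0000)
R[0][0] = 0.7071

0.707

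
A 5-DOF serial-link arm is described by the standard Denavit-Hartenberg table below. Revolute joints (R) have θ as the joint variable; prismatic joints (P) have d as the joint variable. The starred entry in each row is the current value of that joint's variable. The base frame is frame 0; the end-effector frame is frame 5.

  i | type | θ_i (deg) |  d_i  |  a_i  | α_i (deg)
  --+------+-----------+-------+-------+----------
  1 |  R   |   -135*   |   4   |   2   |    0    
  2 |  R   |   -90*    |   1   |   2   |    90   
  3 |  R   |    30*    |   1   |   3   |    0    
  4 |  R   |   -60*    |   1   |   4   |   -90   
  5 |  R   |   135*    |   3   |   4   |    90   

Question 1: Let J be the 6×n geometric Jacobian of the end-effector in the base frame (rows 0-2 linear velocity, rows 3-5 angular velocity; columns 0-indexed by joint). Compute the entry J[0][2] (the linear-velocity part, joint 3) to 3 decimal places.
2.484

axis z_2 = (0.7071,0.7071,0.0000); lever o_n−o_2 = (-4.2010,3.0294,3.5123)
cross product → J_v[:, 2] = (2.4836,-2.4836,5.1127)
J_ω[:, 2] = z_2
entry J[0][2] = 2.4836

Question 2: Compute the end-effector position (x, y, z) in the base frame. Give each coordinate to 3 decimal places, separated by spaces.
after link 1: o_1 = (-1.4142, -1.4142, 4.0000)
after link 2: o_2 = (-2.8284, -0.0000, 5.0000)
after link 3: o_3 = (-3.9584, 2.5442, 6.5000)
after link 4: o_4 = (-5.7008, 5.7008, 4.5000)
after link 5: o_5 = (-7.0294, 3.0294, 8.5123)

-7.029 3.029 8.512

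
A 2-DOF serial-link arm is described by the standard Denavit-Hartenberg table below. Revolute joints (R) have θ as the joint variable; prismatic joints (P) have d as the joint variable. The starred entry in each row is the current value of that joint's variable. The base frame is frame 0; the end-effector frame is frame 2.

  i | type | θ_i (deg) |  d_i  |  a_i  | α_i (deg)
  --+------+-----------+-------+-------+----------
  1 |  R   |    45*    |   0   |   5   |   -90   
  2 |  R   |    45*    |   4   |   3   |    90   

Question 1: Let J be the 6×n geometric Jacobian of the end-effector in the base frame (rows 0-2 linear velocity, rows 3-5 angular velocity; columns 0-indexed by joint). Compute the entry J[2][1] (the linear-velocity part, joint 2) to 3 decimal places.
axis z_1 = (-0.7071,0.7071,0.0000); lever o_n−o_1 = (-1.3284,4.3284,-2.1213)
cross product → J_v[:, 1] = (-1.5000,-1.5000,-2.1213)
J_ω[:, 1] = z_1
entry J[2][1] = -2.1213

-2.121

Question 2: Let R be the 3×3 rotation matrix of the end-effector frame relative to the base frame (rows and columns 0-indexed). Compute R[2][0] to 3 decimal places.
-0.707

End-effector x-axis (col 0 of R) = (0.5000,0.5000,-0.7071)
R[2][0] = -0.7071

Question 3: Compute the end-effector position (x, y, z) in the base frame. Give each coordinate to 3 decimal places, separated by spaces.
after link 1: o_1 = (3.5355, 3.5355, 0.0000)
after link 2: o_2 = (2.2071, 7.8640, -2.1213)

2.207 7.864 -2.121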